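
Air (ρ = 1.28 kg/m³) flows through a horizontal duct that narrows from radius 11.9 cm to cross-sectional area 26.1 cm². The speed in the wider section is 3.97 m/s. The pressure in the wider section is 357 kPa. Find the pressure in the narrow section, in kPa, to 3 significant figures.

Continuity gives A₁v₁ = A₂v₂, so v₂ = (445 cm²)/(26.1 cm²) × 3.97 m/s = 67.7 m/s.
Along the horizontal streamline, P + ½ρv² is constant.
P₂ = P₁ − ½ρ(v₂² − v₁²) = 357000 − ½·1.28·(67.7² − 3.97²) = 357000 − 2920 = 354000 Pa.

354 kPa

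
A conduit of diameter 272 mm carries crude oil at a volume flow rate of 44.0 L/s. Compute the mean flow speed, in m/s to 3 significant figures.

0.757 m/s

Q = 44.0 L/s = 0.0440 m³/s.
v = Q/A = 0.0440 / 0.0581 = 0.757 m/s.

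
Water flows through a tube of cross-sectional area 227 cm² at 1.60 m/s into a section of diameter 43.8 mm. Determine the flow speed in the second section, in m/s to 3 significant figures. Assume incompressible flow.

The volume flow rate is constant, so v₂ = (A₁/A₂)v₁ = (227/15.1)·1.60 = 24.1 m/s.

v₂ ≈ 24.1 m/s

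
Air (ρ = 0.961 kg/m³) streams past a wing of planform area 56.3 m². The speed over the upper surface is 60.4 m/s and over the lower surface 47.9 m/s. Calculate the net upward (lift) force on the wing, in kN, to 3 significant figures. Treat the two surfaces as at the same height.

With equal heights on the two surfaces, Bernoulli gives P_lower − P_upper = ½ρ(v_upper² − v_lower²).
ΔP = ½·0.961·(60.4² − 47.9²) = 650 Pa.
Lift = ΔP · A = 650 × 56.3 = 36600 N.

F ≈ 36.6 kN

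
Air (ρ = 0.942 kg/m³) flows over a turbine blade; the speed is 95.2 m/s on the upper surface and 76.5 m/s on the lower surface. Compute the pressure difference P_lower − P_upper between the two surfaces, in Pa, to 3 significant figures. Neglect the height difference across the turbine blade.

Bernoulli (same height): P_lower − P_upper = ½ρ(v_upper² − v_lower²).
ΔP = ½·0.942·(95.2² − 76.5²) = 1510 Pa.

ΔP = 1510 Pa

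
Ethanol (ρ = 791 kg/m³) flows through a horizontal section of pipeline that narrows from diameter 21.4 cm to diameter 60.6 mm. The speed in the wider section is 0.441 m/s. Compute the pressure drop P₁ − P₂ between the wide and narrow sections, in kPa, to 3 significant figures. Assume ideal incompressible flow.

Continuity gives A₁v₁ = A₂v₂, so v₂ = (360 cm²)/(28.8 cm²) × 0.441 m/s = 5.50 m/s.
With no height change, Bernoulli's equation is P₁ + ½ρv₁² = P₂ + ½ρv₂².
P₁ − P₂ = ½·791·(5.50² − 0.441²) = ½·791·30.0 = 11900 Pa.

ΔP = 11.9 kPa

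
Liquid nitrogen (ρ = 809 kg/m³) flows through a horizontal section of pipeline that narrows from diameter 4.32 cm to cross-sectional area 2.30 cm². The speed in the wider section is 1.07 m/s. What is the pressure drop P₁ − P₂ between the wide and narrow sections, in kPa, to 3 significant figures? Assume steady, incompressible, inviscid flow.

18.3 kPa

By continuity, v₂ = v₁·A₁/A₂ = 1.07·(14.7/2.30) = 6.82 m/s.
The pipe is horizontal, so Bernoulli reduces to P₁ + ½ρv₁² = P₂ + ½ρv₂².
P₁ − P₂ = ½·809·(6.82² − 1.07²) = ½·809·45.4 = 18300 Pa.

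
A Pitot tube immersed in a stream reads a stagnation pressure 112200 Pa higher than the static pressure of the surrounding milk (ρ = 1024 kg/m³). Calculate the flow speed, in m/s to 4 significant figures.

v ≈ 14.80 m/s

At the stagnation point the flow is brought to rest, so Bernoulli gives P_stag − P_static = ½ρv².
v = √(2ΔP/ρ) = √(2·112200/1024) = 14.80 m/s.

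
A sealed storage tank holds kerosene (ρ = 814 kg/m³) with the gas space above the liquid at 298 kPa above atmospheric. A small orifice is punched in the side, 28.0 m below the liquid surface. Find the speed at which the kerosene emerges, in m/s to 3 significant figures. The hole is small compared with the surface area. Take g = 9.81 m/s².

Take point 1 at the surface (v₁ ≈ 0) and point 2 at the hole (at atmospheric pressure). Bernoulli: P₁ + ρg h = P_atm + ½ρv₂².
With P₁ − P_atm = 298000 Pa, v₂ = √(2gh + 2ΔP/ρ) = √(2·9.81·28.0 + 2·298000/814) = 35.8 m/s.

v ≈ 35.8 m/s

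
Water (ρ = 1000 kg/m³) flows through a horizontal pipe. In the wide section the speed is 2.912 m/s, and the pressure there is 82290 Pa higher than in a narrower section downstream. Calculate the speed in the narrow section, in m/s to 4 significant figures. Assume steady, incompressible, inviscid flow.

v₂ ≈ 13.16 m/s

Horizontal Bernoulli: P₁ + ½ρv₁² = P₂ + ½ρv₂², so v₂² = v₁² + 2(P₁ − P₂)/ρ.
v₂ = √(2.912² + 2·82290/1000) = √(8.480 + 164.6) = 13.16 m/s.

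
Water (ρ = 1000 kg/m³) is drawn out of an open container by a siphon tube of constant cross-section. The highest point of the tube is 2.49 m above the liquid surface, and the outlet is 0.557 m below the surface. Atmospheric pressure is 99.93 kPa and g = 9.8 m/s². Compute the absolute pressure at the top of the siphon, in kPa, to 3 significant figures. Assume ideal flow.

Bernoulli surface→outlet gives ½v² = g·h_out, so v = √(2·9.8·0.557) = 3.30 m/s.
With constant cross-section the crest speed equals v; applying Bernoulli from the surface up to the crest, P_top = P_atm − ½ρv² − ρg·h_top.
P_top = 99930 − ½·1000·3.30² − 1000·9.8·2.49 = 70100 Pa.

P_top ≈ 70.1 kPa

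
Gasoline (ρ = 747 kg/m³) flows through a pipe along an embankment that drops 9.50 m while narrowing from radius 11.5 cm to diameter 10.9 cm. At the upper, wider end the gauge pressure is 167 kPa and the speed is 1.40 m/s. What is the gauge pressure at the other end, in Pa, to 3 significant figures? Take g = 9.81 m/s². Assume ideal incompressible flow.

223000 Pa

Continuity gives A₁v₁ = A₂v₂, so v₂ = (415 cm²)/(93.3 cm²) × 1.40 m/s = 6.23 m/s.
Applying Bernoulli between the two ends and solving for P₂: P₂ = P₁ + ½ρ(v₁² − v₂²) − ρgΔh.
P₂ = 167000 + ½·747·(1.40² − 6.23²) − 747·9.81·(−9.50) = 167000 + (-13800) − (-69600) = 223000 Pa.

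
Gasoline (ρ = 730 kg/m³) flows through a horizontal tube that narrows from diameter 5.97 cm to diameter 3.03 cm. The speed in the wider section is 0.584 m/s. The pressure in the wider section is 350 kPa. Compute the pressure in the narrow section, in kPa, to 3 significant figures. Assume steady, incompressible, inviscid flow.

Continuity gives A₁v₁ = A₂v₂, so v₂ = (28.0 cm²)/(7.21 cm²) × 0.584 m/s = 2.27 m/s.
Bernoulli (h₁ = h₂): P₁ − P₂ = ½ρ(v₂² − v₁²).
P₂ = P₁ − ½ρ(v₂² − v₁²) = 350000 − ½·730·(2.27² − 0.584²) = 350000 − 1750 = 348000 Pa.

P₂ ≈ 348 kPa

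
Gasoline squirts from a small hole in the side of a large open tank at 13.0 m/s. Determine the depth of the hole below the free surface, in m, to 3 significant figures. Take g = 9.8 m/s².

Torricelli: v = √(2gh), so h = v²/(2g).
h = 13.0²/(2·9.8) = 169/19.60 = 8.62 m.

8.62 m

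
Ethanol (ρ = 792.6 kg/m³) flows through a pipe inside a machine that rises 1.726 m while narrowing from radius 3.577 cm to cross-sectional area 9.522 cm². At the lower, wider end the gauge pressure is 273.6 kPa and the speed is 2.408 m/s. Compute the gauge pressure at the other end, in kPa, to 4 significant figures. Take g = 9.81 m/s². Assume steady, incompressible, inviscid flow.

By continuity, v₂ = v₁·A₁/A₂ = 2.408·(40.20/9.522) = 10.17 m/s.
Applying Bernoulli between the two ends and solving for P₂: P₂ = P₁ + ½ρ(v₁² − v₂²) − ρgΔh.
P₂ = 273600 + ½·792.6·(2.408² − 10.17²) − 792.6·9.81·(+1.726) = 273600 + (-38650) − (13420) = 221500 Pa.

221.5 kPa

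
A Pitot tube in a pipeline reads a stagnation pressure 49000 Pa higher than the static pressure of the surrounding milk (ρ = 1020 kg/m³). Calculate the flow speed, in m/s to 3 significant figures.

Bernoulli between the free stream and the stagnation point: ½ρv² = P_stag − P_static.
v = √(2ΔP/ρ) = √(2·49000/1020) = 9.80 m/s.

v ≈ 9.80 m/s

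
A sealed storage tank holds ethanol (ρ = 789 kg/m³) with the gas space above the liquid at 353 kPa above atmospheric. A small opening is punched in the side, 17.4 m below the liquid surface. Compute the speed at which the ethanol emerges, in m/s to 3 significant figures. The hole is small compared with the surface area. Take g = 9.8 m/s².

Take point 1 at the surface (v₁ ≈ 0) and point 2 at the hole (at atmospheric pressure). Bernoulli: P₁ + ρg h = P_atm + ½ρv₂².
With P₁ − P_atm = 353000 Pa, v₂ = √(2gh + 2ΔP/ρ) = √(2·9.8·17.4 + 2·353000/789) = 35.2 m/s.

v ≈ 35.2 m/s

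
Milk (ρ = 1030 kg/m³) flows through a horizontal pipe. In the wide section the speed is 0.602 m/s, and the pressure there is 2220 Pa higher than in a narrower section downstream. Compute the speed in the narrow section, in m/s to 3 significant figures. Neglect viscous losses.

v₂ ≈ 2.16 m/s

With h₁ = h₂, rearranging Bernoulli gives v₂ = √(v₁² + 2ΔP/ρ).
v₂ = √(0.602² + 2·2220/1030) = √(0.362 + 4.31) = 2.16 m/s.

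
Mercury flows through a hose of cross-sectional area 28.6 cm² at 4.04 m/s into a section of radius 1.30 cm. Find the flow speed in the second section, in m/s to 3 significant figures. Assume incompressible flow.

v₂ ≈ 21.8 m/s

By continuity, v₂ = v₁·A₁/A₂ = 4.04·(28.6/5.31) = 21.8 m/s.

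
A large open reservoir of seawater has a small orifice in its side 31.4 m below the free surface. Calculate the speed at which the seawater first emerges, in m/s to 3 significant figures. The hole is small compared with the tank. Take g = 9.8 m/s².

24.8 m/s

The surface is effectively still and both ends are open, so ½v² = gh and v = √(2·9.8·31.4) = 24.8 m/s.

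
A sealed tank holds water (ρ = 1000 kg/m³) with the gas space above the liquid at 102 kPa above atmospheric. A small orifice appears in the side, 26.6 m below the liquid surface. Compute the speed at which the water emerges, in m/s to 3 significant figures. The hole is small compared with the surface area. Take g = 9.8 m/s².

26.9 m/s

Take point 1 at the surface (v₁ ≈ 0) and point 2 at the hole (at atmospheric pressure). Bernoulli: P₁ + ρg h = P_atm + ½ρv₂².
With P₁ − P_atm = 102000 Pa, v₂ = √(2gh + 2ΔP/ρ) = √(2·9.8·26.6 + 2·102000/1000) = 26.9 m/s.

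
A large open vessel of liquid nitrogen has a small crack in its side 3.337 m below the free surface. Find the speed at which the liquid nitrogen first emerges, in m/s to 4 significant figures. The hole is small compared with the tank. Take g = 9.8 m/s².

v ≈ 8.087 m/s

Torricelli's result v = √(2gh) gives v = √(2·9.8·3.337) = 8.087 m/s.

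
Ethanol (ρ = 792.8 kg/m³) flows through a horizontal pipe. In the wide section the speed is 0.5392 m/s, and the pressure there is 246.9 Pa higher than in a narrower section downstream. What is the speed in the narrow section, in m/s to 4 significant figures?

v₂ = 0.9558 m/s

With h₁ = h₂, rearranging Bernoulli gives v₂ = √(v₁² + 2ΔP/ρ).
v₂ = √(0.5392² + 2·246.9/792.8) = √(0.2907 + 0.6229) = 0.9558 m/s.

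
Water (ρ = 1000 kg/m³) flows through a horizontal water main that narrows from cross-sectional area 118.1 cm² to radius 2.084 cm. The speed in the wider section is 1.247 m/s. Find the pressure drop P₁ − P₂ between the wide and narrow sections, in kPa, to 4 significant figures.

ΔP = 57.47 kPa

Mass conservation (A₁v₁ = A₂v₂) gives v₂ = 1.247 × 118.1/13.64 = 10.79 m/s.
The pipe is horizontal, so Bernoulli reduces to P₁ + ½ρv₁² = P₂ + ½ρv₂².
P₁ − P₂ = ½·1000·(10.79² − 1.247²) = ½·1000·114.9 = 57470 Pa.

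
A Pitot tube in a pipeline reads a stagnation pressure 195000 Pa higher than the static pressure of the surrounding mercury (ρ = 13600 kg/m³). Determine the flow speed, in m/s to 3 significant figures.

v = 5.36 m/s

At the stagnation point the flow is brought to rest, so Bernoulli gives P_stag − P_static = ½ρv².
v = √(2ΔP/ρ) = √(2·195000/13600) = 5.36 m/s.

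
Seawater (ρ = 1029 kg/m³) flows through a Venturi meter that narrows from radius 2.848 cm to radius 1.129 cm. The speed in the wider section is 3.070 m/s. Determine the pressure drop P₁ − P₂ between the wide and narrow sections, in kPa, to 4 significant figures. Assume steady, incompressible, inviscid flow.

ΔP ≈ 191.5 kPa

Mass conservation (A₁v₁ = A₂v₂) gives v₂ = 3.070 × 25.48/4.004 = 19.54 m/s.
With no height change, Bernoulli's equation is P₁ + ½ρv₁² = P₂ + ½ρv₂².
P₁ − P₂ = ½·1029·(19.54² − 3.070²) = ½·1029·372.2 = 191500 Pa.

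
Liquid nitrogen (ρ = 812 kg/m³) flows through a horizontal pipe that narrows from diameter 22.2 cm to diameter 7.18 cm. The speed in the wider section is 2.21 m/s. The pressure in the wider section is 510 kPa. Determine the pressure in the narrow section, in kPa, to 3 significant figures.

P₂ ≈ 331 kPa

Continuity gives A₁v₁ = A₂v₂, so v₂ = (387 cm²)/(40.5 cm²) × 2.21 m/s = 21.1 m/s.
Along the horizontal streamline, P + ½ρv² is constant.
P₂ = P₁ − ½ρ(v₂² − v₁²) = 510000 − ½·812·(21.1² − 2.21²) = 510000 − 179000 = 331000 Pa.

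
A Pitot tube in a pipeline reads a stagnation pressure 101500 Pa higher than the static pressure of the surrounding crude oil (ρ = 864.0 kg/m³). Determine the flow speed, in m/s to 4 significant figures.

The dynamic pressure equals the rise in static pressure at the stagnation point: ΔP = ½ρv².
v = √(2ΔP/ρ) = √(2·101500/864.0) = 15.33 m/s.

v ≈ 15.33 m/s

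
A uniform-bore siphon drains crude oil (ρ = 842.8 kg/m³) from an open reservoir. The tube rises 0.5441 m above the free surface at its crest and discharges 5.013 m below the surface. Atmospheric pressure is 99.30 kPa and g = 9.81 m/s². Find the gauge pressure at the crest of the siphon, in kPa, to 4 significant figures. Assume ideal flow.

-45.95 kPa

Bernoulli surface→outlet gives ½v² = g·h_out, so v = √(2·9.81·5.013) = 9.917 m/s.
Continuity keeps v the same throughout the tube; from surface to crest, P_atm + 0 = P_top + ½ρv² + ρg·h_top.
P_top = 99300 − ½·842.8·9.917² − 842.8·9.81·0.5441 = 53350 Pa. So P_gauge = P_top − P_atm = -45950 Pa.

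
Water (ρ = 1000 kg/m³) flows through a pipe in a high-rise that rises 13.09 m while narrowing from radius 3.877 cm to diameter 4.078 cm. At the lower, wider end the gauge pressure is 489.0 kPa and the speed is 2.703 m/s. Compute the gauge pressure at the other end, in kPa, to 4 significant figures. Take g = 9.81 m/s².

P₂ = 316.5 kPa

The volume flow rate is constant, so v₂ = (A₁/A₂)v₁ = (47.22/13.06)·2.703 = 9.772 m/s.
Energy conservation along the streamline gives P₂ = P₁ − ½ρ(v₂² − v₁²) − ρg(h₂ − h₁).
P₂ = 489000 + ½·1000·(2.703² − 9.772²) − 1000·9.81·(+13.09) = 489000 + (-44100) − (128400) = 316500 Pa.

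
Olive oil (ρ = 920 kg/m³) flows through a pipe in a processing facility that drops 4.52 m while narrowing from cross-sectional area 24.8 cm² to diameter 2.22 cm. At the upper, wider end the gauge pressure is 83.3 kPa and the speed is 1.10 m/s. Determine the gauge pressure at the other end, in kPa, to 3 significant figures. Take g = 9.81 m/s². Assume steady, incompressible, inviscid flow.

The volume flow rate is constant, so v₂ = (A₁/A₂)v₁ = (24.8/3.87)·1.10 = 7.05 m/s.
Applying Bernoulli between the two ends and solving for P₂: P₂ = P₁ + ½ρ(v₁² − v₂²) − ρgΔh.
P₂ = 83300 + ½·920·(1.10² − 7.05²) − 920·9.81·(−4.52) = 83300 + (-22300) − (-40800) = 102000 Pa.

P₂ ≈ 102 kPa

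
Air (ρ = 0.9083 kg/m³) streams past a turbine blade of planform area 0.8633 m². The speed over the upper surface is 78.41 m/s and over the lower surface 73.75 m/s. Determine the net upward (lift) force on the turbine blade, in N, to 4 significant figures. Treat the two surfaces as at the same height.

F ≈ 278.0 N

With equal heights on the two surfaces, Bernoulli gives P_lower − P_upper = ½ρ(v_upper² − v_lower²).
ΔP = ½·0.9083·(78.41² − 73.75²) = 322.0 Pa.
Lift = ΔP · A = 322.0 × 0.8633 = 278.0 N.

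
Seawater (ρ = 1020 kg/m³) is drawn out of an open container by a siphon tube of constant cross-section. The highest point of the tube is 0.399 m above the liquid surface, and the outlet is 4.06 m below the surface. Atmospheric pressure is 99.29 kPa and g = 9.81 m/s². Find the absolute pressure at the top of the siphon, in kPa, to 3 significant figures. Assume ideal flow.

P_top ≈ 54.7 kPa

The outlet speed comes from Torricelli: v = √(2g·4.06) = 8.93 m/s.
With constant cross-section the crest speed equals v; applying Bernoulli from the surface up to the crest, P_top = P_atm − ½ρv² − ρg·h_top.
P_top = 99290 − ½·1020·8.93² − 1020·9.81·0.399 = 54700 Pa.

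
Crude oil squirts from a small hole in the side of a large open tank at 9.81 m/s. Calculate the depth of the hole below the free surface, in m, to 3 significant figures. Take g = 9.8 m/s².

Inverting v = √(2gh) gives h = v² / 2g.
h = 9.81²/(2·9.8) = 96.2/19.60 = 4.91 m.

h ≈ 4.91 m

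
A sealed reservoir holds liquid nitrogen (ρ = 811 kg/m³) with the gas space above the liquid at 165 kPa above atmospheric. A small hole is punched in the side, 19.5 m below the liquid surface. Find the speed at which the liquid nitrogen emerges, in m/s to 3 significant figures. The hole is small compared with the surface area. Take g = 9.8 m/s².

v ≈ 28.1 m/s

Take point 1 at the surface (v₁ ≈ 0) and point 2 at the hole (at atmospheric pressure). Bernoulli: P₁ + ρg h = P_atm + ½ρv₂².
With P₁ − P_atm = 165000 Pa, v₂ = √(2gh + 2ΔP/ρ) = √(2·9.8·19.5 + 2·165000/811) = 28.1 m/s.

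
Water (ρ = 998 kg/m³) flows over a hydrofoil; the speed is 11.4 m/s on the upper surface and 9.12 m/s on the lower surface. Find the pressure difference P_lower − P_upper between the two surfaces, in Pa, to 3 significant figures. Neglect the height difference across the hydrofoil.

With negligible Δh, P + ½ρv² is constant, so P_low − P_up = ½ρ(v_up² − v_low²).
ΔP = ½·998·(11.4² − 9.12²) = 23300 Pa.

ΔP ≈ 23300 Pa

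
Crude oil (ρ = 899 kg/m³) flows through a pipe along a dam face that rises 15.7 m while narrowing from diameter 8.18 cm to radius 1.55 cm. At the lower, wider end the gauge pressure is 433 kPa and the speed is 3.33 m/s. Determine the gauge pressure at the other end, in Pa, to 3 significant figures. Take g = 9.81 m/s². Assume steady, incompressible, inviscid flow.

57900 Pa

Mass conservation (A₁v₁ = A₂v₂) gives v₂ = 3.33 × 52.6/7.55 = 23.2 m/s.
Bernoulli: P₁ + ½ρv₁² + ρg h₁ = P₂ + ½ρv₂² + ρg h₂, so P₂ = P₁ + ½ρ(v₁² − v₂²) − ρg(h₂ − h₁).
P₂ = 433000 + ½·899·(3.33² − 23.2²) − 899·9.81·(+15.7) = 433000 + (-237000) − (138000) = 57900 Pa.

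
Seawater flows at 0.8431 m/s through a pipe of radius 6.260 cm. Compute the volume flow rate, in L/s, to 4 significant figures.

Q ≈ 10.38 L/s

Q = A·v = 0.01231 m² × 0.8431 m/s = 0.01038 m³/s.
Converting: 0.01038 m³/s × 1000 = 10.38 L/s.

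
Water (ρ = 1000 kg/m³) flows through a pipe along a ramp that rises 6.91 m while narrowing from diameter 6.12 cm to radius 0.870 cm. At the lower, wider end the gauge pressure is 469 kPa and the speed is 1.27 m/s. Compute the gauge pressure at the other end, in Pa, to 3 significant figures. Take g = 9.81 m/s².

By continuity, v₂ = v₁·A₁/A₂ = 1.27·(29.4/2.38) = 15.7 m/s.
Energy conservation along the streamline gives P₂ = P₁ − ½ρ(v₂² − v₁²) − ρg(h₂ − h₁).
P₂ = 469000 + ½·1000·(1.27² − 15.7²) − 1000·9.81·(+6.91) = 469000 + (-123000) − (67800) = 279000 Pa.

P₂ = 279000 Pa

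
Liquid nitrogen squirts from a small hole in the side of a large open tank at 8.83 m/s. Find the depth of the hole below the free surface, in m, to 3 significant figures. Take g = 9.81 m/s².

Torricelli: v = √(2gh), so h = v²/(2g).
h = 8.83²/(2·9.81) = 78.0/19.62 = 3.97 m.

3.97 m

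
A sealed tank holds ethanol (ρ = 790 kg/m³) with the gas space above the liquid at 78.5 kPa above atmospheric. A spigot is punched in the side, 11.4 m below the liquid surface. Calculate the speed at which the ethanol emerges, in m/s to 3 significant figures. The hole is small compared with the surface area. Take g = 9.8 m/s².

20.5 m/s

Take point 1 at the surface (v₁ ≈ 0) and point 2 at the hole (at atmospheric pressure). Bernoulli: P₁ + ρg h = P_atm + ½ρv₂².
With P₁ − P_atm = 78500 Pa, v₂ = √(2gh + 2ΔP/ρ) = √(2·9.8·11.4 + 2·78500/790) = 20.5 m/s.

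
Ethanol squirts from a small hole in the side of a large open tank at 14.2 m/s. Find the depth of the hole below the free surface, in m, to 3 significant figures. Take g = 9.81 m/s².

h = 10.3 m

Torricelli: v = √(2gh), so h = v²/(2g).
h = 14.2²/(2·9.81) = 202/19.62 = 10.3 m.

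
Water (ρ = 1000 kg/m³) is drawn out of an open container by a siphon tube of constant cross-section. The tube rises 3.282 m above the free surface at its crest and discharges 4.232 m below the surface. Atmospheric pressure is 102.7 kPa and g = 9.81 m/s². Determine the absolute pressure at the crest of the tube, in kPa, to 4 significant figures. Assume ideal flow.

28.99 kPa

The outlet speed comes from Torricelli: v = √(2g·4.232) = 9.112 m/s.
Continuity keeps v the same throughout the tube; from surface to crest, P_atm + 0 = P_top + ½ρv² + ρg·h_top.
P_top = 102700 − ½·1000·9.112² − 1000·9.81·3.282 = 28990 Pa.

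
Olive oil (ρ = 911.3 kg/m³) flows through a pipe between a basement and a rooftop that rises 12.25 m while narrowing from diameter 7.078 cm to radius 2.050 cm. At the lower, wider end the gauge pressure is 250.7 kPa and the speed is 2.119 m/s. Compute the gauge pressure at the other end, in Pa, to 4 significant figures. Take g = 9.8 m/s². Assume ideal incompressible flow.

P₂ = 125200 Pa

The volume flow rate is constant, so v₂ = (A₁/A₂)v₁ = (39.35/13.20)·2.119 = 6.315 m/s.
Applying Bernoulli between the two ends and solving for P₂: P₂ = P₁ + ½ρ(v₁² − v₂²) − ρgΔh.
P₂ = 250700 + ½·911.3·(2.119² − 6.315²) − 911.3·9.8·(+12.25) = 250700 + (-16130) − (109400) = 125200 Pa.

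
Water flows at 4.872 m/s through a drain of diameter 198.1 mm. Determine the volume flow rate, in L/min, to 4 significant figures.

Q ≈ 9010 L/min

Q = A·v = 0.03082 m² × 4.872 m/s = 0.1502 m³/s.
Converting: 0.1502 m³/s × 60000 = 9010 L/min.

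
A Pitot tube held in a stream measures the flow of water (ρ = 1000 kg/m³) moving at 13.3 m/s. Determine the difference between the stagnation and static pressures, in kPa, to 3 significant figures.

ΔP ≈ 88.4 kPa

At the stagnation point the flow is brought to rest, so Bernoulli gives P_stag − P_static = ½ρv².
ΔP = ½·1000·13.3² = 88400 Pa.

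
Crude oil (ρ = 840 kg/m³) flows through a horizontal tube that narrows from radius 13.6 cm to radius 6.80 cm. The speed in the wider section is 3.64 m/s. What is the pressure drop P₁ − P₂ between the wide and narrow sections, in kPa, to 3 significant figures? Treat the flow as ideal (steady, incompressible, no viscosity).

83.5 kPa

The volume flow rate is constant, so v₂ = (A₁/A₂)v₁ = (581/145)·3.64 = 14.6 m/s.
With no height change, Bernoulli's equation is P₁ + ½ρv₁² = P₂ + ½ρv₂².
P₁ − P₂ = ½·840·(14.6² − 3.64²) = ½·840·199 = 83500 Pa.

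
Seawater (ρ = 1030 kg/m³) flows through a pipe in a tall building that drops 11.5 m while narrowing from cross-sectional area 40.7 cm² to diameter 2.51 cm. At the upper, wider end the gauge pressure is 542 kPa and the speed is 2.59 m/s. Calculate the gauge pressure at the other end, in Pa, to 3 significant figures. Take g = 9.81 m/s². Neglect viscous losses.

P₂ ≈ 428000 Pa

Mass conservation (A₁v₁ = A₂v₂) gives v₂ = 2.59 × 40.7/4.95 = 21.3 m/s.
Energy conservation along the streamline gives P₂ = P₁ − ½ρ(v₂² − v₁²) − ρg(h₂ − h₁).
P₂ = 542000 + ½·1030·(2.59² − 21.3²) − 1030·9.81·(−11.5) = 542000 + (-230000) − (-116000) = 428000 Pa.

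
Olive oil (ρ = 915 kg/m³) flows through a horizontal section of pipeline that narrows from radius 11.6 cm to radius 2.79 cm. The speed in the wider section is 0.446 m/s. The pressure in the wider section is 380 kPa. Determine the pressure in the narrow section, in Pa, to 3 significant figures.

P₂ = 353000 Pa

Continuity gives A₁v₁ = A₂v₂, so v₂ = (423 cm²)/(24.5 cm²) × 0.446 m/s = 7.71 m/s.
Bernoulli (h₁ = h₂): P₁ − P₂ = ½ρ(v₂² − v₁²).
P₂ = P₁ − ½ρ(v₂² − v₁²) = 380000 − ½·915·(7.71² − 0.446²) = 380000 − 27100 = 353000 Pa.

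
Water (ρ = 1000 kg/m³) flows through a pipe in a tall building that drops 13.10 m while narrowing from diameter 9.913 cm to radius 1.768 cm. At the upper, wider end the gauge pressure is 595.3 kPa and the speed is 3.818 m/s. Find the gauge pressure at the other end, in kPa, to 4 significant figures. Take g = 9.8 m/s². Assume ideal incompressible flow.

The volume flow rate is constant, so v₂ = (A₁/A₂)v₁ = (77.18/9.820)·3.818 = 30.01 m/s.
Energy conservation along the streamline gives P₂ = P₁ − ½ρ(v₂² − v₁²) − ρg(h₂ − h₁).
P₂ = 595300 + ½·1000·(3.818² − 30.01²) − 1000·9.8·(−13.10) = 595300 + (-442900) − (-128400) = 280800 Pa.

P₂ ≈ 280.8 kPa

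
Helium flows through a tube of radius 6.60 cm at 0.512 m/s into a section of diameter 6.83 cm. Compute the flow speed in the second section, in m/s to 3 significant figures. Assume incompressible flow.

v₂ ≈ 1.91 m/s

By continuity, v₂ = v₁·A₁/A₂ = 0.512·(137/36.6) = 1.91 m/s.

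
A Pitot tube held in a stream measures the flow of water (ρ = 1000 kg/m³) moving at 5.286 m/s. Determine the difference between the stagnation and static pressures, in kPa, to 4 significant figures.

At the stagnation point the flow is brought to rest, so Bernoulli gives P_stag − P_static = ½ρv².
ΔP = ½·1000·5.286² = 13970 Pa.

ΔP ≈ 13.97 kPa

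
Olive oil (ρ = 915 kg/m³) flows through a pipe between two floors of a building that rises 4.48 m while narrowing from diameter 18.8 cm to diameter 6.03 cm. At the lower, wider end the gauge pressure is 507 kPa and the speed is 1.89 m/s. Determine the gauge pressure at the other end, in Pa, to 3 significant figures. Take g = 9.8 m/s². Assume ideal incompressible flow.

P₂ = 314000 Pa

Mass conservation (A₁v₁ = A₂v₂) gives v₂ = 1.89 × 278/28.6 = 18.4 m/s.
Applying Bernoulli between the two ends and solving for P₂: P₂ = P₁ + ½ρ(v₁² − v₂²) − ρgΔh.
P₂ = 507000 + ½·915·(1.89² − 18.4²) − 915·9.8·(+4.48) = 507000 + (-153000) − (40200) = 314000 Pa.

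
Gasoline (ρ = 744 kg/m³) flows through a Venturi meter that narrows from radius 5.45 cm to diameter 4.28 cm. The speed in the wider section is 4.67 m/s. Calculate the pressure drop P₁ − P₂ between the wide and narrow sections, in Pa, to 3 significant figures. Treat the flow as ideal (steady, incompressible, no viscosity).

333000 Pa

By continuity, v₂ = v₁·A₁/A₂ = 4.67·(93.3/14.4) = 30.3 m/s.
Along the horizontal streamline, P + ½ρv² is constant.
P₁ − P₂ = ½·744·(30.3² − 4.67²) = ½·744·896 = 333000 Pa.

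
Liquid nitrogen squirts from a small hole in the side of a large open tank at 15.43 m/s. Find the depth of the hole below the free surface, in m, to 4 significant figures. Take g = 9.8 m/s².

Torricelli: v = √(2gh), so h = v²/(2g).
h = 15.43²/(2·9.8) = 238.1/19.60 = 12.15 m.

h ≈ 12.15 m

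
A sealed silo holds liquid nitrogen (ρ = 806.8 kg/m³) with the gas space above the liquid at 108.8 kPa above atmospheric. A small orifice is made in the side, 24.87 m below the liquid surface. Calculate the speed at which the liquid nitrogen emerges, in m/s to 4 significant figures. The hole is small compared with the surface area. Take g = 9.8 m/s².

v ≈ 27.52 m/s

Take point 1 at the surface (v₁ ≈ 0) and point 2 at the hole (at atmospheric pressure). Bernoulli: P₁ + ρg h = P_atm + ½ρv₂².
With P₁ − P_atm = 108800 Pa, v₂ = √(2gh + 2ΔP/ρ) = √(2·9.8·24.87 + 2·108800/806.8) = 27.52 m/s.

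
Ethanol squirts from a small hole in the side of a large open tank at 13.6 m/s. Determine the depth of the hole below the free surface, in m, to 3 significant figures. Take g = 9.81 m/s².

h ≈ 9.43 m

Inverting v = √(2gh) gives h = v² / 2g.
h = 13.6²/(2·9.81) = 185/19.62 = 9.43 m.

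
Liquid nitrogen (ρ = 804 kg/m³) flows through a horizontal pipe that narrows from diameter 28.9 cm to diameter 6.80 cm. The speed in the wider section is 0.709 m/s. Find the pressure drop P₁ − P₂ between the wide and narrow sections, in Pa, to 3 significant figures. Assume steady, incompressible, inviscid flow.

By continuity, v₂ = v₁·A₁/A₂ = 0.709·(656/36.3) = 12.8 m/s.
Bernoulli (h₁ = h₂): P₁ − P₂ = ½ρ(v₂² − v₁²).
P₁ − P₂ = ½·804·(12.8² − 0.709²) = ½·804·163 = 65700 Pa.

65700 Pa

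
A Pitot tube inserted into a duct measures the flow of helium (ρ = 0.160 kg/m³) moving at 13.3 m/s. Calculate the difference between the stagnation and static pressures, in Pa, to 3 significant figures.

At the stagnation point the flow is brought to rest, so Bernoulli gives P_stag − P_static = ½ρv².
ΔP = ½·0.160·13.3² = 14.2 Pa.

14.2 Pa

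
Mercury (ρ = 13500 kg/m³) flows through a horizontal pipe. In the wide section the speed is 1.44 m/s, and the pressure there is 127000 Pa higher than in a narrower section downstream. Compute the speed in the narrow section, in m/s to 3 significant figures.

4.57 m/s

Horizontal Bernoulli: P₁ + ½ρv₁² = P₂ + ½ρv₂², so v₂² = v₁² + 2(P₁ − P₂)/ρ.
v₂ = √(1.44² + 2·127000/13500) = √(2.07 + 18.8) = 4.57 m/s.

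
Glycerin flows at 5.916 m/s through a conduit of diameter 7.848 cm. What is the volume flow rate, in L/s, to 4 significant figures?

Q = A·v = 0.004837 m² × 5.916 m/s = 0.02862 m³/s.
Converting: 0.02862 m³/s × 1000 = 28.62 L/s.

Q = 28.62 L/s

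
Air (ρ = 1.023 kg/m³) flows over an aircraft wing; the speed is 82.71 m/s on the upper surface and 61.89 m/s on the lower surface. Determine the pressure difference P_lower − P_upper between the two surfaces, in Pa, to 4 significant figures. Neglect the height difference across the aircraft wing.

The pressure is lower where the speed is higher: ΔP = ½ρ(v_up² − v_low²).
ΔP = ½·1.023·(82.71² − 61.89²) = 1540 Pa.

1540 Pa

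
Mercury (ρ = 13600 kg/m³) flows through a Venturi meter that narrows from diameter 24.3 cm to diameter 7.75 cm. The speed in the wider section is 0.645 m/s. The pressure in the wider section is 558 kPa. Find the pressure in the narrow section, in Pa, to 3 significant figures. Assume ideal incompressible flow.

By continuity, v₂ = v₁·A₁/A₂ = 0.645·(464/47.2) = 6.34 m/s.
Bernoulli (h₁ = h₂): P₁ − P₂ = ½ρ(v₂² − v₁²).
P₂ = P₁ − ½ρ(v₂² − v₁²) = 558000 − ½·13600·(6.34² − 0.645²) = 558000 − 271000 = 287000 Pa.

287000 Pa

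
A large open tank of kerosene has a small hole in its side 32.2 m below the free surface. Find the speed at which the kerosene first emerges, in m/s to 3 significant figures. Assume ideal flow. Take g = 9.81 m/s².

v ≈ 25.1 m/s

Bernoulli from surface to hole (P equal, v_surface ≈ 0): v = √(2gh) = √(2×9.81×32.2) = 25.1 m/s.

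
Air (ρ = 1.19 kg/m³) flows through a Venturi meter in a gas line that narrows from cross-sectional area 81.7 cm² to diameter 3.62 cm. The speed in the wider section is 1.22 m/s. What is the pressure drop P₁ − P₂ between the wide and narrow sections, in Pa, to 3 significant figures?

By continuity, v₂ = v₁·A₁/A₂ = 1.22·(81.7/10.3) = 9.68 m/s.
Along the horizontal streamline, P + ½ρv² is constant.
P₁ − P₂ = ½·1.19·(9.68² − 1.22²) = ½·1.19·92.3 = 54.9 Pa.

ΔP ≈ 54.9 Pa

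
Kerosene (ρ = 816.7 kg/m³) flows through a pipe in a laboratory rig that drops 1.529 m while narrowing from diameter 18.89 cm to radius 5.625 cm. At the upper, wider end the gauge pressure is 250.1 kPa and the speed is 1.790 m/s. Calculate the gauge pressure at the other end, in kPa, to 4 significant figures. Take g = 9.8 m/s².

P₂ ≈ 253.2 kPa

By continuity, v₂ = v₁·A₁/A₂ = 1.790·(280.3/99.40) = 5.047 m/s.
Bernoulli: P₁ + ½ρv₁² + ρg h₁ = P₂ + ½ρv₂² + ρg h₂, so P₂ = P₁ + ½ρ(v₁² − v₂²) − ρg(h₂ − h₁).
P₂ = 250100 + ½·816.7·(1.790² − 5.047²) − 816.7·9.8·(−1.529) = 250100 + (-9092) − (-12240) = 253200 Pa.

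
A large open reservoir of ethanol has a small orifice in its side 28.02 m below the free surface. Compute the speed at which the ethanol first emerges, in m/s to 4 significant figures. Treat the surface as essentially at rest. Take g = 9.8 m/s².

v = 23.43 m/s

Torricelli's result v = √(2gh) gives v = √(2·9.8·28.02) = 23.43 m/s.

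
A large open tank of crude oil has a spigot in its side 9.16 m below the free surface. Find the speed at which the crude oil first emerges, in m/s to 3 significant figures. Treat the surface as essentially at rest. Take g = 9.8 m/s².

v ≈ 13.4 m/s

Torricelli's result v = √(2gh) gives v = √(2·9.8·9.16) = 13.4 m/s.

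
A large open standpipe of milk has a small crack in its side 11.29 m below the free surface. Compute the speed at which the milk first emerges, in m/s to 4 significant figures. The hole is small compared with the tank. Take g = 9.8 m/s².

Torricelli's result v = √(2gh) gives v = √(2·9.8·11.29) = 14.88 m/s.

v ≈ 14.88 m/s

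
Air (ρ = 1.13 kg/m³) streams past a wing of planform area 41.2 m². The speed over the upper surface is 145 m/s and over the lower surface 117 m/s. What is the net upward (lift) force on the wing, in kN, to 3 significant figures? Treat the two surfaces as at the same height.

From P + ½ρv² = const at equal height, P_low − P_up = ½ρ(v_up² − v_low²).
ΔP = ½·1.13·(145² − 117²) = 4140 Pa.
Lift = ΔP · A = 4140 × 41.2 = 171000 N.

F = 171 kN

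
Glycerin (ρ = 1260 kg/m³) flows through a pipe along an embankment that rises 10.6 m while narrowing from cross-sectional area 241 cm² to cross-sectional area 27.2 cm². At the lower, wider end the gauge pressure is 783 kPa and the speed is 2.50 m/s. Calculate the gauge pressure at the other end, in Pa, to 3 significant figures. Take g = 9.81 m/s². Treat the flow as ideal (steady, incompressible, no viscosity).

P₂ = 347000 Pa

The volume flow rate is constant, so v₂ = (A₁/A₂)v₁ = (241/27.2)·2.50 = 22.2 m/s.
Bernoulli: P₁ + ½ρv₁² + ρg h₁ = P₂ + ½ρv₂² + ρg h₂, so P₂ = P₁ + ½ρ(v₁² − v₂²) − ρg(h₂ − h₁).
P₂ = 783000 + ½·1260·(2.50² − 22.2²) − 1260·9.81·(+10.6) = 783000 + (-305000) − (131000) = 347000 Pa.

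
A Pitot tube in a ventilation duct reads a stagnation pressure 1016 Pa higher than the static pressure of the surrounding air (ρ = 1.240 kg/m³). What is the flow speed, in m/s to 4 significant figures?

v = 40.48 m/s

Bernoulli between the free stream and the stagnation point: ½ρv² = P_stag − P_static.
v = √(2ΔP/ρ) = √(2·1016/1.240) = 40.48 m/s.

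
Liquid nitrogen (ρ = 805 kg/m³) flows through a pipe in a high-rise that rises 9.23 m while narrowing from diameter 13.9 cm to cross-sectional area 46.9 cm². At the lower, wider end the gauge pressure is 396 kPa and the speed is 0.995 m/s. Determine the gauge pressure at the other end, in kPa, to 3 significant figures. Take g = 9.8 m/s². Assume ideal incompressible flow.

319 kPa

The volume flow rate is constant, so v₂ = (A₁/A₂)v₁ = (152/46.9)·0.995 = 3.22 m/s.
Applying Bernoulli between the two ends and solving for P₂: P₂ = P₁ + ½ρ(v₁² − v₂²) − ρgΔh.
P₂ = 396000 + ½·805·(0.995² − 3.22²) − 805·9.8·(+9.23) = 396000 + (-3770) − (72800) = 319000 Pa.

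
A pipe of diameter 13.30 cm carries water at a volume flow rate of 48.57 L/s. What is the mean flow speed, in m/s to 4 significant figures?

3.496 m/s

Q = 48.57 L/s = 0.04857 m³/s.
v = Q/A = 0.04857 / 0.01389 = 3.496 m/s.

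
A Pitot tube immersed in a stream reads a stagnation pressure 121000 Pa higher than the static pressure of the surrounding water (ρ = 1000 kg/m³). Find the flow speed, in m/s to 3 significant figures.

v ≈ 15.6 m/s

Bernoulli between the free stream and the stagnation point: ½ρv² = P_stag − P_static.
v = √(2ΔP/ρ) = √(2·121000/1000) = 15.6 m/s.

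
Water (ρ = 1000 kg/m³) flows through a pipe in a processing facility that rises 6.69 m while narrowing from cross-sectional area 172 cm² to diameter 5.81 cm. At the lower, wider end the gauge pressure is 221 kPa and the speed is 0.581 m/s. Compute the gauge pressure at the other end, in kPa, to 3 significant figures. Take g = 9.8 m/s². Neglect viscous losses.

The volume flow rate is constant, so v₂ = (A₁/A₂)v₁ = (172/26.5)·0.581 = 3.77 m/s.
Applying Bernoulli between the two ends and solving for P₂: P₂ = P₁ + ½ρ(v₁² − v₂²) − ρgΔh.
P₂ = 221000 + ½·1000·(0.581² − 3.77²) − 1000·9.8·(+6.69) = 221000 + (-6940) − (65600) = 149000 Pa.

149 kPa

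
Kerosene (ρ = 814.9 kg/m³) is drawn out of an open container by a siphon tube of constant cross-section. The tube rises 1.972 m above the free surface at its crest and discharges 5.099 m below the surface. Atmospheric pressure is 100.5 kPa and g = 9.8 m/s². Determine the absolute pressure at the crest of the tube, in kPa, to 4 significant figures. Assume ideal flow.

From the surface to the outlet (both open to atmosphere, surface at rest): v = √(2g·h_out) = √(2·9.8·5.099) = 9.997 m/s.
The bore is uniform, so the speed at the crest is the same v. Bernoulli surface→crest: P_atm = P_top + ½ρv² + ρg·h_top.
P_top = 100500 − ½·814.9·9.997² − 814.9·9.8·1.972 = 44030 Pa.

P_top = 44.03 kPa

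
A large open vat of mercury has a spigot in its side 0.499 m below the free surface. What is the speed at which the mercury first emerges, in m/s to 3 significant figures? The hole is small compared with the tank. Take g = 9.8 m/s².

Torricelli's result v = √(2gh) gives v = √(2·9.8·0.499) = 3.13 m/s.

v ≈ 3.13 m/s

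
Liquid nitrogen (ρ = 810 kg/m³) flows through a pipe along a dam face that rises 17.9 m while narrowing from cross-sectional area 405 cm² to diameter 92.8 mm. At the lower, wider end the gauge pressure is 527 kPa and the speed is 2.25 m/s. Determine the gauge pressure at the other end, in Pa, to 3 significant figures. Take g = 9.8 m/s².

P₂ ≈ 313000 Pa

Continuity gives A₁v₁ = A₂v₂, so v₂ = (405 cm²)/(67.6 cm²) × 2.25 m/s = 13.5 m/s.
Applying Bernoulli between the two ends and solving for P₂: P₂ = P₁ + ½ρ(v₁² − v₂²) − ρgΔh.
P₂ = 527000 + ½·810·(2.25² − 13.5²) − 810·9.8·(+17.9) = 527000 + (-71500) − (142000) = 313000 Pa.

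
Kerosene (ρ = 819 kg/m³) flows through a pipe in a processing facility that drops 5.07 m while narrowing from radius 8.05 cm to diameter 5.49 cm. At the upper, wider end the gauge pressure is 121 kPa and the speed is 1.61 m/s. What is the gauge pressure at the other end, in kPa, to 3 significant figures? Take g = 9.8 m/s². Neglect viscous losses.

P₂ = 84.2 kPa

Mass conservation (A₁v₁ = A₂v₂) gives v₂ = 1.61 × 204/23.7 = 13.8 m/s.
Applying Bernoulli between the two ends and solving for P₂: P₂ = P₁ + ½ρ(v₁² − v₂²) − ρgΔh.
P₂ = 121000 + ½·819·(1.61² − 13.8²) − 819·9.8·(−5.07) = 121000 + (-77400) − (-40700) = 84200 Pa.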